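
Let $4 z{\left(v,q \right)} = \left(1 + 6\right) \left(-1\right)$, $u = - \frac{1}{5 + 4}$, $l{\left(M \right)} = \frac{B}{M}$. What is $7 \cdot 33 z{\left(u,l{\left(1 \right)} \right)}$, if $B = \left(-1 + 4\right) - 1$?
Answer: $- \frac{1617}{4} \approx -404.25$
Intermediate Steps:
$B = 2$ ($B = 3 - 1 = 2$)
$l{\left(M \right)} = \frac{2}{M}$
$u = - \frac{1}{9} \approx -0.11111$
$z{\left(v,q \right)} = - \frac{7}{4}$ ($z{\left(v,q \right)} = \frac{\left(1 + 6\right) \left(-1\right)}{4} = \frac{7 \left(-1\right)}{4} = \frac{1}{4} \left(-7\right) = - \frac{7}{4}$)
$7 \cdot 33 z{\left(u,l{\left(1 \right)} \right)} = 7 \cdot 33 \left(- \frac{7}{4}\right) = 231 \left(- \frac{7}{4}\right) = - \frac{1617}{4}$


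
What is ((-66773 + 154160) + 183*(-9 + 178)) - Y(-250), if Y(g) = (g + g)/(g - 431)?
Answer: 80571334/681 ≈ 1.1831e+5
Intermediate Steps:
Y(g) = 2*g/(-431 + g) (Y(g) = (2*g)/(-431 + g) = 2*g/(-431 + g))
((-66773 + 154160) + 183*(-9 + 178)) - Y(-250) = ((-66773 + 154160) + 183*(-9 + 178)) - 2*(-250)/(-431 - 250) = (87387 + 183*169) - 2*(-250)/(-681) = (87387 + 30927) - 2*(-250)*(-1)/681 = 118314 - 1*500/681 = 118314 - 500/681 = 80571334/681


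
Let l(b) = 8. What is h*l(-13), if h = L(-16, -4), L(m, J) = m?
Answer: -128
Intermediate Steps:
h = -16
h*l(-13) = -16*8 = -128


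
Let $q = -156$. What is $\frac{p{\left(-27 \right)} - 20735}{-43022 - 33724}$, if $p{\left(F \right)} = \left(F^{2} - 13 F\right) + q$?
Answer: $\frac{19811}{76746} \approx 0.25814$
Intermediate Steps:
$p{\left(F \right)} = -156 + F^{2} - 13 F$ ($p{\left(F \right)} = \left(F^{2} - 13 F\right) - 156 = -156 + F^{2} - 13 F$)
$\frac{p{\left(-27 \right)} - 20735}{-43022 - 33724} = \frac{\left(-156 + \left(-27\right)^{2} - -351\right) - 20735}{-43022 - 33724} = \frac{\left(-156 + 729 + 351\right) - 20735}{-76746} = \left(924 - 20735\right) \left(- \frac{1}{76746}\right) = \left(-19811\right) \left(- \frac{1}{76746}\right) = \frac{19811}{76746}$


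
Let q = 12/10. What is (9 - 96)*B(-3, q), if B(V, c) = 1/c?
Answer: -145/2 ≈ -72.500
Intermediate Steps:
q = 6/5 (q = 12*(⅒) = 6/5 ≈ 1.2000)
(9 - 96)*B(-3, q) = (9 - 96)/(6/5) = -87*⅚ = -145/2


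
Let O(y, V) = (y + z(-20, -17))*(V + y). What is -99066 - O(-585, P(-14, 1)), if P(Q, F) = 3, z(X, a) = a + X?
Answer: -461070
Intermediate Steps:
z(X, a) = X + a
O(y, V) = (-37 + y)*(V + y) (O(y, V) = (y + (-20 - 17))*(V + y) = (y - 37)*(V + y) = (-37 + y)*(V + y))
-99066 - O(-585, P(-14, 1)) = -99066 - ((-585)**2 - 37*3 - 37*(-585) + 3*(-585)) = -99066 - (342225 - 111 + 21645 - 1755) = -99066 - 1*362004 = -99066 - 362004 = -461070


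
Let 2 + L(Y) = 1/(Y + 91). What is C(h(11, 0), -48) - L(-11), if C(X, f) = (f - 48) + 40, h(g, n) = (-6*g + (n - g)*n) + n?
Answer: -4321/80 ≈ -54.013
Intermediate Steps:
h(g, n) = n - 6*g + n*(n - g) (h(g, n) = (-6*g + n*(n - g)) + n = n - 6*g + n*(n - g))
C(X, f) = -8 + f (C(X, f) = (-48 + f) + 40 = -8 + f)
L(Y) = -2 + 1/(91 + Y) (L(Y) = -2 + 1/(Y + 91) = -2 + 1/(91 + Y))
C(h(11, 0), -48) - L(-11) = (-8 - 48) - (-181 - 2*(-11))/(91 - 11) = -56 - (-181 + 22)/80 = -56 - (-159)/80 = -56 - 1*(-159/80) = -56 + 159/80 = -4321/80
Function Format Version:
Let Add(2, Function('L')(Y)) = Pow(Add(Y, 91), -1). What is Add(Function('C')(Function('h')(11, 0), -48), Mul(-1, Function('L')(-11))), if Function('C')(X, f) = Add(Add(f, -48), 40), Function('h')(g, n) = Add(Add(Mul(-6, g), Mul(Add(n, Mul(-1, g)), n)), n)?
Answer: Rational(-4321, 80) ≈ -54.013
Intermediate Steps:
Function('h')(g, n) = Add(n, Mul(-6, g), Mul(n, Add(n, Mul(-1, g)))) (Function('h')(g, n) = Add(Add(Mul(-6, g), Mul(n, Add(n, Mul(-1, g)))), n) = Add(n, Mul(-6, g), Mul(n, Add(n, Mul(-1, g)))))
Function('C')(X, f) = Add(-8, f) (Function('C')(X, f) = Add(Add(-48, f), 40) = Add(-8, f))
Function('L')(Y) = Add(-2, Pow(Add(91, Y), -1)) (Function('L')(Y) = Add(-2, Pow(Add(Y, 91), -1)) = Add(-2, Pow(Add(91, Y), -1)))
Add(Function('C')(Function('h')(11, 0), -48), Mul(-1, Function('L')(-11))) = Add(Add(-8, -48), Mul(-1, Mul(Pow(Add(91, -11), -1), Add(-181, Mul(-2, -11))))) = Add(-56, Mul(-1, Mul(Pow(80, -1), Add(-181, 22)))) = Add(-56, Mul(-1, Mul(Rational(1, 80), -159))) = Add(-56, Mul(-1, Rational(-159, 80))) = Add(-56, Rational(159, 80)) = Rational(-4321, 80)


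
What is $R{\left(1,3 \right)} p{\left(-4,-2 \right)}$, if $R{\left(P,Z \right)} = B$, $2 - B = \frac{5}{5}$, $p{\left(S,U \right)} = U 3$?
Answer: $-6$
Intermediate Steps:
$p{\left(S,U \right)} = 3 U$
$B = 1$ ($B = 2 - \frac{5}{5} = 2 - 5 \cdot \frac{1}{5} = 2 - 1 = 1$)
$R{\left(P,Z \right)} = 1$
$R{\left(1,3 \right)} p{\left(-4,-2 \right)} = 1 \cdot 3 \left(-2\right) = 1 \left(-6\right) = -6$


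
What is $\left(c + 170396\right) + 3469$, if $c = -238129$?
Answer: $-64264$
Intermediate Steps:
$\left(c + 170396\right) + 3469 = \left(-238129 + 170396\right) + 3469 = -67733 + 3469 = -64264$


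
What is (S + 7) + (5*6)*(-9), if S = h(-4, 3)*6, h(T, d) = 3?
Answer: -245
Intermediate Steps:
S = 18 (S = 3*6 = 18)
(S + 7) + (5*6)*(-9) = (18 + 7) + (5*6)*(-9) = 25 + 30*(-9) = 25 - 270 = -245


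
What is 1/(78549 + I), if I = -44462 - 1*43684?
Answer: -1/9597 ≈ -0.00010420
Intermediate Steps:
I = -88146 (I = -44462 - 43684 = -88146)
1/(78549 + I) = 1/(78549 - 88146) = 1/(-9597) = -1/9597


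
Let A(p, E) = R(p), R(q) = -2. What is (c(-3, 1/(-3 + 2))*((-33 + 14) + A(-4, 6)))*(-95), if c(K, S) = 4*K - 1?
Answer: -25935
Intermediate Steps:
A(p, E) = -2
c(K, S) = -1 + 4*K
(c(-3, 1/(-3 + 2))*((-33 + 14) + A(-4, 6)))*(-95) = ((-1 + 4*(-3))*((-33 + 14) - 2))*(-95) = ((-1 - 12)*(-19 - 2))*(-95) = -13*(-21)*(-95) = 273*(-95) = -25935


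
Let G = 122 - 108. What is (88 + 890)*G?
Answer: 13692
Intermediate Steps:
G = 14
(88 + 890)*G = (88 + 890)*14 = 978*14 = 13692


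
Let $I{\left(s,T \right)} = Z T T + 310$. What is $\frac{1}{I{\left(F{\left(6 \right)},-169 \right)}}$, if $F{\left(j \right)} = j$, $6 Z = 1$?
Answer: $\frac{6}{30421} \approx 0.00019723$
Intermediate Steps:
$Z = \frac{1}{6}$ ($Z = \frac{1}{6} \cdot 1 = \frac{1}{6} \approx 0.16667$)
$I{\left(s,T \right)} = 310 + \frac{T^{2}}{6}$ ($I{\left(s,T \right)} = \frac{T}{6} T + 310 = \frac{T^{2}}{6} + 310 = 310 + \frac{T^{2}}{6}$)
$\frac{1}{I{\left(F{\left(6 \right)},-169 \right)}} = \frac{1}{310 + \frac{\left(-169\right)^{2}}{6}} = \frac{1}{310 + \frac{1}{6} \cdot 28561} = \frac{1}{310 + \frac{28561}{6}} = \frac{1}{\frac{30421}{6}} = \frac{6}{30421}$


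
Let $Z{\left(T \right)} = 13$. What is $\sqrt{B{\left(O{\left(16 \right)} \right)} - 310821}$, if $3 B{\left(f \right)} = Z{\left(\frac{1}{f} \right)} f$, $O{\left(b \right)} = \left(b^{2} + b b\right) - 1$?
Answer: $\frac{2 i \sqrt{694365}}{3} \approx 555.52 i$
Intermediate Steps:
$O{\left(b \right)} = -1 + 2 b^{2}$ ($O{\left(b \right)} = \left(b^{2} + b^{2}\right) - 1 = 2 b^{2} - 1 = -1 + 2 b^{2}$)
$B{\left(f \right)} = \frac{13 f}{3}$
$\sqrt{B{\left(O{\left(16 \right)} \right)} - 310821} = \sqrt{\frac{13 \left(-1 + 2 \cdot 16^{2}\right)}{3} - 310821} = \sqrt{\frac{13 \left(-1 + 2 \cdot 256\right)}{3} - 310821} = \sqrt{\frac{13 \left(-1 + 512\right)}{3} - 310821} = \sqrt{\frac{13}{3} \cdot 511 - 310821} = \sqrt{\frac{6643}{3} - 310821} = \sqrt{- \frac{925820}{3}} = \frac{2 i \sqrt{694365}}{3}$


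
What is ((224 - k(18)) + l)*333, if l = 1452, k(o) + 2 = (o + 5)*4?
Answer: 528138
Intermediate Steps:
k(o) = 18 + 4*o (k(o) = -2 + (o + 5)*4 = -2 + (5 + o)*4 = -2 + (20 + 4*o) = 18 + 4*o)
((224 - k(18)) + l)*333 = ((224 - (18 + 4*18)) + 1452)*333 = ((224 - (18 + 72)) + 1452)*333 = ((224 - 1*90) + 1452)*333 = ((224 - 90) + 1452)*333 = (134 + 1452)*333 = 1586*333 = 528138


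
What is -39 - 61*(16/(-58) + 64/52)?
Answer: -36663/377 ≈ -97.249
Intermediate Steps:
-39 - 61*(16/(-58) + 64/52) = -39 - 61*(16*(-1/58) + 64*(1/52)) = -39 - 61*(-8/29 + 16/13) = -39 - 61*360/377 = -39 - 21960/377 = -36663/377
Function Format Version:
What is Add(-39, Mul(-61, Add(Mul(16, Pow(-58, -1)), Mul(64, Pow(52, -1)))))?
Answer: Rational(-36663, 377) ≈ -97.249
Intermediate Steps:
Add(-39, Mul(-61, Add(Mul(16, Pow(-58, -1)), Mul(64, Pow(52, -1))))) = Add(-39, Mul(-61, Add(Mul(16, Rational(-1, 58)), Mul(64, Rational(1, 52))))) = Add(-39, Mul(-61, Add(Rational(-8, 29), Rational(16, 13)))) = Add(-39, Mul(-61, Rational(360, 377))) = Add(-39, Rational(-21960, 377)) = Rational(-36663, 377)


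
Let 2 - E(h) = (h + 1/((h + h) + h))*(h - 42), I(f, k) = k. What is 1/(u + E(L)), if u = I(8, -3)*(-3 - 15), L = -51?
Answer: -51/239068 ≈ -0.00021333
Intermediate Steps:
E(h) = 2 - (-42 + h)*(h + 1/(3*h)) (E(h) = 2 - (h + 1/((h + h) + h))*(h - 42) = 2 - (h + 1/(2*h + h))*(-42 + h) = 2 - (h + 1/(3*h))*(-42 + h) = 2 - (-42 + h)*(h + 1/(3*h)))
u = 54 (u = -3*(-3 - 15) = -3*(-18) = 54)
1/(u + E(L)) = 1/(54 + (5/3 - 1*(-51)² + 14/(-51) + 42*(-51))) = 1/(54 + (5/3 - 1*2601 + 14*(-1/51) - 2142)) = 1/(54 + (5/3 - 2601 - 14/51 - 2142)) = 1/(54 - 241822/51) = 1/(-239068/51) = -51/239068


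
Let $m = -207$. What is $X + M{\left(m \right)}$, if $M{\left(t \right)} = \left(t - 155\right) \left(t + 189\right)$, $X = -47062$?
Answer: $-40546$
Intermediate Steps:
$M{\left(t \right)} = \left(-155 + t\right) \left(189 + t\right)$
$X + M{\left(m \right)} = -47062 + \left(-29295 + \left(-207\right)^{2} + 34 \left(-207\right)\right) = -47062 - -6516 = -47062 + 6516 = -40546$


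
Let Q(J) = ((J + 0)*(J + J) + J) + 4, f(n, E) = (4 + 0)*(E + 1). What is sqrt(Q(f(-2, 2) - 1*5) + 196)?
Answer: sqrt(305) ≈ 17.464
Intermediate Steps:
f(n, E) = 4 + 4*E (f(n, E) = 4*(1 + E) = 4 + 4*E)
Q(J) = 4 + J + 2*J**2 (Q(J) = (J*(2*J) + J) + 4 = (2*J**2 + J) + 4 = (J + 2*J**2) + 4 = 4 + J + 2*J**2)
sqrt(Q(f(-2, 2) - 1*5) + 196) = sqrt((4 + ((4 + 4*2) - 1*5) + 2*((4 + 4*2) - 1*5)**2) + 196) = sqrt((4 + ((4 + 8) - 5) + 2*((4 + 8) - 5)**2) + 196) = sqrt((4 + (12 - 5) + 2*(12 - 5)**2) + 196) = sqrt((4 + 7 + 2*7**2) + 196) = sqrt((4 + 7 + 2*49) + 196) = sqrt((4 + 7 + 98) + 196) = sqrt(109 + 196) = sqrt(305)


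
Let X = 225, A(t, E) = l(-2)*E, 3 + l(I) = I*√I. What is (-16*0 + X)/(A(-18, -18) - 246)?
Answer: -150/137 - 225*I*√2/1096 ≈ -1.0949 - 0.29033*I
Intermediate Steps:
l(I) = -3 + I^(3/2) (l(I) = -3 + I*√I = -3 + I^(3/2))
A(t, E) = E*(-3 - 2*I*√2) (A(t, E) = (-3 + (-2)^(3/2))*E = (-3 - 2*I*√2)*E = E*(-3 - 2*I*√2))
(-16*0 + X)/(A(-18, -18) - 246) = (-16*0 + 225)/(-1*(-18)*(3 + 2*I*√2) - 246) = (0 + 225)/((54 + 36*I*√2) - 246) = 225/(-192 + 36*I*√2)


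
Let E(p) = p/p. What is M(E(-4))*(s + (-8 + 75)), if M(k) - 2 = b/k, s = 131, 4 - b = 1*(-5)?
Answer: 2178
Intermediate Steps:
b = 9 (b = 4 - (-5) = 4 - 1*(-5) = 4 + 5 = 9)
E(p) = 1
M(k) = 2 + 9/k
M(E(-4))*(s + (-8 + 75)) = (2 + 9/1)*(131 + (-8 + 75)) = (2 + 9*1)*(131 + 67) = (2 + 9)*198 = 11*198 = 2178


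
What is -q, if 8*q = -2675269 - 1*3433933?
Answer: 3054601/4 ≈ 7.6365e+5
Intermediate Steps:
q = -3054601/4 (q = (-2675269 - 1*3433933)/8 = (-2675269 - 3433933)/8 = (⅛)*(-6109202) = -3054601/4 ≈ -7.6365e+5)
-q = -1*(-3054601/4) = 3054601/4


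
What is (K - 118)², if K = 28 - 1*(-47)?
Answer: 1849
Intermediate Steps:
K = 75 (K = 28 + 47 = 75)
(K - 118)² = (75 - 118)² = (-43)² = 1849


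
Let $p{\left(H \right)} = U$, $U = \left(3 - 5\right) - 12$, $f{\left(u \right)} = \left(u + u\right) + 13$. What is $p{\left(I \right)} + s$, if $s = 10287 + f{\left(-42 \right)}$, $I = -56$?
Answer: $10202$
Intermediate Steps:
$f{\left(u \right)} = 13 + 2 u$ ($f{\left(u \right)} = 2 u + 13 = 13 + 2 u$)
$U = -14$ ($U = -2 - 12 = -14$)
$p{\left(H \right)} = -14$
$s = 10216$ ($s = 10287 + \left(13 + 2 \left(-42\right)\right) = 10287 + \left(13 - 84\right) = 10287 - 71 = 10216$)
$p{\left(I \right)} + s = -14 + 10216 = 10202$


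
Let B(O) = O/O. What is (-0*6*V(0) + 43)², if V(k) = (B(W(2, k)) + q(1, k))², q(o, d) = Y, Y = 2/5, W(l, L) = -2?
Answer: 1849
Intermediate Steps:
Y = ⅖ (Y = 2*(⅕) = ⅖ ≈ 0.40000)
B(O) = 1
q(o, d) = ⅖
V(k) = 49/25 (V(k) = (1 + ⅖)² = (7/5)² = 49/25)
(-0*6*V(0) + 43)² = (-0*6*49/25 + 43)² = (-0*49/25 + 43)² = (-1*0 + 43)² = (0 + 43)² = 43² = 1849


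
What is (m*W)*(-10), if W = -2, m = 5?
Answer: 100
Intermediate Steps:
(m*W)*(-10) = (5*(-2))*(-10) = -10*(-10) = 100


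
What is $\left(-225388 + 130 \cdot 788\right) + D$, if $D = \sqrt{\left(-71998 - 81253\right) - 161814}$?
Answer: $-122948 + i \sqrt{315065} \approx -1.2295 \cdot 10^{5} + 561.31 i$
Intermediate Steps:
$D = i \sqrt{315065}$ ($D = \sqrt{\left(-71998 - 81253\right) - 161814} = \sqrt{-153251 - 161814} = \sqrt{-315065} = i \sqrt{315065} \approx 561.31 i$)
$\left(-225388 + 130 \cdot 788\right) + D = \left(-225388 + 130 \cdot 788\right) + i \sqrt{315065} = \left(-225388 + 102440\right) + i \sqrt{315065} = -122948 + i \sqrt{315065}$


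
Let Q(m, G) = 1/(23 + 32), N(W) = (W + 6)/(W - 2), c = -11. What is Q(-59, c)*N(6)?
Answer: 3/55 ≈ 0.054545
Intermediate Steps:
N(W) = (6 + W)/(-2 + W)
Q(m, G) = 1/55
Q(-59, c)*N(6) = ((6 + 6)/(-2 + 6))/55 = (12/4)/55 = ((¼)*12)/55 = (1/55)*3 = 3/55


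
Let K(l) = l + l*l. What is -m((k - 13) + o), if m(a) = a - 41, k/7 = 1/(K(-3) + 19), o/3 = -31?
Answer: 3668/25 ≈ 146.72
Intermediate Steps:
o = -93 (o = 3*(-31) = -93)
K(l) = l + l²
k = 7/25 (k = 7/(-3*(1 - 3) + 19) = 7/(-3*(-2) + 19) = 7/(6 + 19) = 7/25 ≈ 0.28000)
m(a) = -41 + a
-m((k - 13) + o) = -(-41 + ((7/25 - 13) - 93)) = -(-41 + (-318/25 - 93)) = -(-41 - 2643/25) = -1*(-3668/25) = 3668/25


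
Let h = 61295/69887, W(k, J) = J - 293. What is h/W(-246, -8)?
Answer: -61295/21035987 ≈ -0.0029138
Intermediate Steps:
W(k, J) = -293 + J
h = 61295/69887 (h = 61295*(1/69887) = 61295/69887 ≈ 0.87706)
h/W(-246, -8) = 61295/(69887*(-293 - 8)) = (61295/69887)/(-301) = (61295/69887)*(-1/301) = -61295/21035987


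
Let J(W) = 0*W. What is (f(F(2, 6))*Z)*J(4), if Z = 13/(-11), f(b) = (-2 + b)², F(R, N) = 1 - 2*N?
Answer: 0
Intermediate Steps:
Z = -13/11 (Z = 13*(-1/11) = -13/11 ≈ -1.1818)
J(W) = 0
(f(F(2, 6))*Z)*J(4) = ((-2 + (1 - 2*6))²*(-13/11))*0 = ((-2 + (1 - 12))²*(-13/11))*0 = ((-2 - 11)²*(-13/11))*0 = ((-13)²*(-13/11))*0 = (169*(-13/11))*0 = -2197/11*0 = 0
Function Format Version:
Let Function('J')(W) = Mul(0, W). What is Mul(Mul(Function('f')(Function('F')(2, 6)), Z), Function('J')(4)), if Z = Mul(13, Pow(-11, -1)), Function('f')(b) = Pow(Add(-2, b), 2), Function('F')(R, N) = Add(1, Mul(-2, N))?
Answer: 0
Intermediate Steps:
Z = Rational(-13, 11) (Z = Mul(13, Rational(-1, 11)) = Rational(-13, 11) ≈ -1.1818)
Function('J')(W) = 0
Mul(Mul(Function('f')(Function('F')(2, 6)), Z), Function('J')(4)) = Mul(Mul(Pow(Add(-2, Add(1, Mul(-2, 6))), 2), Rational(-13, 11)), 0) = Mul(Mul(Pow(Add(-2, Add(1, -12)), 2), Rational(-13, 11)), 0) = Mul(Mul(Pow(Add(-2, -11), 2), Rational(-13, 11)), 0) = Mul(Mul(Pow(-13, 2), Rational(-13, 11)), 0) = Mul(Mul(169, Rational(-13, 11)), 0) = Mul(Rational(-2197, 11), 0) = 0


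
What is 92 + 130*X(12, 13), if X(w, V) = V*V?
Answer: 22062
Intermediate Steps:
X(w, V) = V²
92 + 130*X(12, 13) = 92 + 130*13² = 92 + 130*169 = 92 + 21970 = 22062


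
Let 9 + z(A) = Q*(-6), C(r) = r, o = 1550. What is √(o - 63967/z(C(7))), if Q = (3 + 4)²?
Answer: √161685951/303 ≈ 41.966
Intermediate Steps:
Q = 49 (Q = 7² = 49)
z(A) = -303 (z(A) = -9 + 49*(-6) = -9 - 294 = -303)
√(o - 63967/z(C(7))) = √(1550 - 63967/(-303)) = √(1550 - 63967*(-1/303)) = √(1550 + 63967/303) = √(533617/303) = √161685951/303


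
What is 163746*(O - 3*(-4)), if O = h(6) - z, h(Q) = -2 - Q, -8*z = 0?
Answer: 654984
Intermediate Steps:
z = 0 (z = -⅛*0 = 0)
O = -8 (O = (-2 - 1*6) - 1*0 = (-2 - 6) + 0 = -8 + 0 = -8)
163746*(O - 3*(-4)) = 163746*(-8 - 3*(-4)) = 163746*(-8 + 12) = 163746*4 = 654984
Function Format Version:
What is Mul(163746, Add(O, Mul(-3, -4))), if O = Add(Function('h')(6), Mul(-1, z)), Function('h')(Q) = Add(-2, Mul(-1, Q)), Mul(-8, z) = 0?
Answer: 654984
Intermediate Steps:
z = 0 (z = Mul(Rational(-1, 8), 0) = 0)
O = -8 (O = Add(Add(-2, Mul(-1, 6)), Mul(-1, 0)) = Add(Add(-2, -6), 0) = Add(-8, 0) = -8)
Mul(163746, Add(O, Mul(-3, -4))) = Mul(163746, Add(-8, Mul(-3, -4))) = Mul(163746, Add(-8, 12)) = Mul(163746, 4) = 654984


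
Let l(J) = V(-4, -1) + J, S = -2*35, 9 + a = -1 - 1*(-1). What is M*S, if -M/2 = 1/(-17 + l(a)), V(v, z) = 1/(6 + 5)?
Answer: -308/57 ≈ -5.4035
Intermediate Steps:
a = -9 (a = -9 + (-1 - 1*(-1)) = -9 + (-1 + 1) = -9 + 0 = -9)
S = -70
V(v, z) = 1/11
l(J) = 1/11 + J
M = 22/285 (M = -2/(-17 + (1/11 - 9)) = -2/(-17 - 98/11) = -2/(-285/11) = -2*(-11/285) = 22/285 ≈ 0.077193)
M*S = (22/285)*(-70) = -308/57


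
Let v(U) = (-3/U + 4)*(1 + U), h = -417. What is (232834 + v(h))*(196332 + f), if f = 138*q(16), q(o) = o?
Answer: 6379529767560/139 ≈ 4.5896e+10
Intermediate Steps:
v(U) = (1 + U)*(4 - 3/U) (v(U) = (4 - 3/U)*(1 + U) = (1 + U)*(4 - 3/U))
f = 2208 (f = 138*16 = 2208)
(232834 + v(h))*(196332 + f) = (232834 + (1 - 3/(-417) + 4*(-417)))*(196332 + 2208) = (232834 + (1 - 3*(-1/417) - 1668))*198540 = (232834 + (1 + 1/139 - 1668))*198540 = (232834 - 231712/139)*198540 = (32132214/139)*198540 = 6379529767560/139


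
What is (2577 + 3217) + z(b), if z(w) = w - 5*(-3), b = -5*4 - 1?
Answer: 5788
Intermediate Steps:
b = -21 (b = -20 - 1 = -21)
z(w) = 15 + w (z(w) = w + 15 = 15 + w)
(2577 + 3217) + z(b) = (2577 + 3217) + (15 - 21) = 5794 - 6 = 5788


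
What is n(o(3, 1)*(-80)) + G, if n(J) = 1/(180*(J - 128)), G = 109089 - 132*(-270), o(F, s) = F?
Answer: 9586848959/66240 ≈ 1.4473e+5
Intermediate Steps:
G = 144729 (G = 109089 - 1*(-35640) = 109089 + 35640 = 144729)
n(J) = 1/(-23040 + 180*J) (n(J) = 1/(180*(-128 + J)) = 1/(-23040 + 180*J))
n(o(3, 1)*(-80)) + G = 1/(180*(-128 + 3*(-80))) + 144729 = 1/(180*(-128 - 240)) + 144729 = (1/180)/(-368) + 144729 = (1/180)*(-1/368) + 144729 = -1/66240 + 144729 = 9586848959/66240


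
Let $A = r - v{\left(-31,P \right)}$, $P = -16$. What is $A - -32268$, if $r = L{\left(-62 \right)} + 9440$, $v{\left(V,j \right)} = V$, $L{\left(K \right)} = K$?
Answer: $41677$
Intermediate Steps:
$r = 9378$ ($r = -62 + 9440 = 9378$)
$A = 9409$ ($A = 9378 - -31 = 9378 + 31 = 9409$)
$A - -32268 = 9409 - -32268 = 9409 + 32268 = 41677$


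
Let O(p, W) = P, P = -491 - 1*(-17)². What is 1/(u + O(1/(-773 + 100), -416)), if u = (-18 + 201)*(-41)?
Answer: -1/8283 ≈ -0.00012073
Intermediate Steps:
u = -7503 (u = 183*(-41) = -7503)
P = -780 (P = -491 - 1*289 = -491 - 289 = -780)
O(p, W) = -780
1/(u + O(1/(-773 + 100), -416)) = 1/(-7503 - 780) = 1/(-8283) = -1/8283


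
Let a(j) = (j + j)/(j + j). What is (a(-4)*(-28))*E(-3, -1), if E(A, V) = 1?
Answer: -28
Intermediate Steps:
a(j) = 1 (a(j) = (2*j)/((2*j)) = (2*j)*(1/(2*j)) = 1)
(a(-4)*(-28))*E(-3, -1) = (1*(-28))*1 = -28*1 = -28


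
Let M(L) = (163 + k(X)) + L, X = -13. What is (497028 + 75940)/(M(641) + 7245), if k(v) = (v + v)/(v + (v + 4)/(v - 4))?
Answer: 60734608/853415 ≈ 71.167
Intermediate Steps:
k(v) = 2*v/(v + (4 + v)/(-4 + v)) (k(v) = (2*v)/(v + (4 + v)/(-4 + v)) = 2*v/(v + (4 + v)/(-4 + v)))
M(L) = 17499/106 + L (M(L) = (163 + 2*(-13)*(-4 - 13)/(4 + (-13)² - 3*(-13))) + L = (163 + 2*(-13)*(-17)/(4 + 169 + 39)) + L = (163 + 2*(-13)*(-17)/212) + L = (163 + 2*(-13)*(1/212)*(-17)) + L = (163 + 221/106) + L = 17499/106 + L)
(497028 + 75940)/(M(641) + 7245) = (497028 + 75940)/((17499/106 + 641) + 7245) = 572968/(85445/106 + 7245) = 572968/(853415/106) = 572968*(106/853415) = 60734608/853415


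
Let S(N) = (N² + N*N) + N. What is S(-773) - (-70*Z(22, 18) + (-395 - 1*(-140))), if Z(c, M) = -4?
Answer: 1194260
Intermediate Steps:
S(N) = N + 2*N² (S(N) = (N² + N²) + N = 2*N² + N = N + 2*N²)
S(-773) - (-70*Z(22, 18) + (-395 - 1*(-140))) = -773*(1 + 2*(-773)) - (-70*(-4) + (-395 - 1*(-140))) = -773*(1 - 1546) - (280 + (-395 + 140)) = -773*(-1545) - (280 - 255) = 1194285 - 1*25 = 1194285 - 25 = 1194260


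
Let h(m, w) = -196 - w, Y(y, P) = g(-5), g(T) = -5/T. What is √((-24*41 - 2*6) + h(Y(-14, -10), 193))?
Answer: I*√1385 ≈ 37.216*I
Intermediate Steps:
Y(y, P) = 1 (Y(y, P) = -5/(-5) = -5*(-⅕) = 1)
√((-24*41 - 2*6) + h(Y(-14, -10), 193)) = √((-24*41 - 2*6) + (-196 - 1*193)) = √((-984 - 12) + (-196 - 193)) = √(-996 - 389) = √(-1385) = I*√1385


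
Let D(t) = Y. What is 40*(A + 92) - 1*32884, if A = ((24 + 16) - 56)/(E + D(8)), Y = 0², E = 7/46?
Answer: -233868/7 ≈ -33410.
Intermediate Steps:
E = 7/46 (E = 7*(1/46) = 7/46 ≈ 0.15217)
Y = 0
D(t) = 0
A = -736/7 (A = ((24 + 16) - 56)/(7/46 + 0) = (40 - 56)/(7/46) = -16*46/7 = -736/7 ≈ -105.14)
40*(A + 92) - 1*32884 = 40*(-736/7 + 92) - 1*32884 = 40*(-92/7) - 32884 = -3680/7 - 32884 = -233868/7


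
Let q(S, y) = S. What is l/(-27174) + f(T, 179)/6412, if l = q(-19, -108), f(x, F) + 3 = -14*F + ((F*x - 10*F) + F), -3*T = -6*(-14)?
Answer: -1265465/888978 ≈ -1.4235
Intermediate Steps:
T = -28 (T = -(-2)*(-14) = -1/3*84 = -28)
f(x, F) = -3 - 23*F + F*x (f(x, F) = -3 + (-14*F + ((F*x - 10*F) + F)) = -3 + (-14*F + ((-10*F + F*x) + F)) = -3 + (-14*F + (-9*F + F*x)) = -3 + (-23*F + F*x) = -3 - 23*F + F*x)
l = -19
l/(-27174) + f(T, 179)/6412 = -19/(-27174) + (-3 - 23*179 + 179*(-28))/6412 = -19*(-1/27174) + (-3 - 4117 - 5012)*(1/6412) = 19/27174 - 9132*1/6412 = 19/27174 - 2283/1603 = -1265465/888978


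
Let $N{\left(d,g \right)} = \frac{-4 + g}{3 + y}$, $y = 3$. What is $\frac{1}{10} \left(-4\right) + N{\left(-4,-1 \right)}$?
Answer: $- \frac{37}{30} \approx -1.2333$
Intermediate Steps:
$N{\left(d,g \right)} = - \frac{2}{3} + \frac{g}{6}$ ($N{\left(d,g \right)} = \frac{-4 + g}{3 + 3} = \frac{-4 + g}{6} = \left(-4 + g\right) \frac{1}{6} = - \frac{2}{3} + \frac{g}{6}$)
$\frac{1}{10} \left(-4\right) + N{\left(-4,-1 \right)} = \frac{1}{10} \left(-4\right) + \left(- \frac{2}{3} + \frac{1}{6} \left(-1\right)\right) = \frac{1}{10} \left(-4\right) - \frac{5}{6} = - \frac{2}{5} - \frac{5}{6} = - \frac{37}{30}$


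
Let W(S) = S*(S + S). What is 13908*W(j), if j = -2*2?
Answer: 445056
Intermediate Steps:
j = -4
W(S) = 2*S² (W(S) = S*(2*S) = 2*S²)
13908*W(j) = 13908*(2*(-4)²) = 13908*(2*16) = 13908*32 = 445056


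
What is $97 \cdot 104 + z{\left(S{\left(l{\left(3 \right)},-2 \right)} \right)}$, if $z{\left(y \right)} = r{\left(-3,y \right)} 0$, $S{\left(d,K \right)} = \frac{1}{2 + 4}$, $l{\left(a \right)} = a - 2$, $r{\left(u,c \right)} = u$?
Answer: $10088$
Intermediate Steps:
$l{\left(a \right)} = -2 + a$
$S{\left(d,K \right)} = \frac{1}{6}$
$z{\left(y \right)} = 0$ ($z{\left(y \right)} = \left(-3\right) 0 = 0$)
$97 \cdot 104 + z{\left(S{\left(l{\left(3 \right)},-2 \right)} \right)} = 97 \cdot 104 + 0 = 10088 + 0 = 10088$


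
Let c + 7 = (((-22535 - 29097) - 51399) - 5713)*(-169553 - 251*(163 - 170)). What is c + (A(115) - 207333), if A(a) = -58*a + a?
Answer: 18246594329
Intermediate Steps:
A(a) = -57*a
c = 18246808217 (c = -7 + (((-22535 - 29097) - 51399) - 5713)*(-169553 - 251*(163 - 170)) = -7 + ((-51632 - 51399) - 5713)*(-169553 - 251*(-7)) = -7 + (-103031 - 5713)*(-169553 + 1757) = -7 - 108744*(-167796) = -7 + 18246808224 = 18246808217)
c + (A(115) - 207333) = 18246808217 + (-57*115 - 207333) = 18246808217 + (-6555 - 207333) = 18246808217 - 213888 = 18246594329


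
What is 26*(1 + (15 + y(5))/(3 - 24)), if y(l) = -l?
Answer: 286/21 ≈ 13.619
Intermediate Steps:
26*(1 + (15 + y(5))/(3 - 24)) = 26*(1 + (15 - 1*5)/(3 - 24)) = 26*(1 + (15 - 5)/(-21)) = 26*(1 + 10*(-1/21)) = 26*(1 - 10/21) = 26*(11/21) = 286/21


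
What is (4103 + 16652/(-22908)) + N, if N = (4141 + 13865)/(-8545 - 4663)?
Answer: 6743519717/1644396 ≈ 4100.9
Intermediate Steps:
N = -9003/6604 (N = 18006/(-13208) = 18006*(-1/13208) = -9003/6604 ≈ -1.3633)
(4103 + 16652/(-22908)) + N = (4103 + 16652/(-22908)) - 9003/6604 = (4103 + 16652*(-1/22908)) - 9003/6604 = (4103 - 181/249) - 9003/6604 = 1021466/249 - 9003/6604 = 6743519717/1644396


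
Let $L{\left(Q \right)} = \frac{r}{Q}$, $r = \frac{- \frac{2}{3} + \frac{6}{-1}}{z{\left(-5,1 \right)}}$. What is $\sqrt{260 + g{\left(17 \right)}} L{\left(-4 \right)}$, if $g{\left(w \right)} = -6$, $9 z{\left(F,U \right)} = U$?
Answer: $15 \sqrt{254} \approx 239.06$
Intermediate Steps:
$z{\left(F,U \right)} = \frac{U}{9}$
$r = -60$ ($r = \frac{- \frac{2}{3} + \frac{6}{-1}}{\frac{1}{9} \cdot 1} = \left(\left(-2\right) \frac{1}{3} + 6 \left(-1\right)\right) \frac{1}{\frac{1}{9}} = \left(- \frac{2}{3} - 6\right) 9 = \left(- \frac{20}{3}\right) 9 = -60$)
$L{\left(Q \right)} = - \frac{60}{Q}$
$\sqrt{260 + g{\left(17 \right)}} L{\left(-4 \right)} = \sqrt{260 - 6} \left(- \frac{60}{-4}\right) = \sqrt{254} \left(\left(-60\right) \left(- \frac{1}{4}\right)\right) = \sqrt{254} \cdot 15 = 15 \sqrt{254}$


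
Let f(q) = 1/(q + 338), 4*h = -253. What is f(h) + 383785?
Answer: 421779719/1099 ≈ 3.8379e+5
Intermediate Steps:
h = -253/4 (h = (1/4)*(-253) = -253/4 ≈ -63.250)
f(q) = 1/(338 + q)
f(h) + 383785 = 1/(338 - 253/4) + 383785 = 1/(1099/4) + 383785 = 4/1099 + 383785 = 421779719/1099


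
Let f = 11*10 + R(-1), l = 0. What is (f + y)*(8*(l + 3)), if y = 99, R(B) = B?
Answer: 4992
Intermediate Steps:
f = 109 (f = 11*10 - 1 = 110 - 1 = 109)
(f + y)*(8*(l + 3)) = (109 + 99)*(8*(0 + 3)) = 208*(8*3) = 208*24 = 4992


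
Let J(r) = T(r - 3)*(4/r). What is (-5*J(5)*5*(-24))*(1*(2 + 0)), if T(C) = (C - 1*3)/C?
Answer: -480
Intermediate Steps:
T(C) = (-3 + C)/C (T(C) = (C - 3)/C = (-3 + C)/C)
J(r) = 4*(-6 + r)/(r*(-3 + r)) (J(r) = ((-3 + (r - 3))/(r - 3))*(4/r) = ((-3 + (-3 + r))/(-3 + r))*(4/r) = ((-6 + r)/(-3 + r))*(4/r) = 4*(-6 + r)/(r*(-3 + r)))
(-5*J(5)*5*(-24))*(1*(2 + 0)) = (-5*4*(-6 + 5)/(5*(-3 + 5))*5*(-24))*(1*(2 + 0)) = (-5*4*(1/5)*(-1)/2*5*(-24))*(1*2) = (-5*4*(1/5)*(1/2)*(-1)*5*(-24))*2 = (-(-2)*5*(-24))*2 = (-5*(-2)*(-24))*2 = (10*(-24))*2 = -240*2 = -480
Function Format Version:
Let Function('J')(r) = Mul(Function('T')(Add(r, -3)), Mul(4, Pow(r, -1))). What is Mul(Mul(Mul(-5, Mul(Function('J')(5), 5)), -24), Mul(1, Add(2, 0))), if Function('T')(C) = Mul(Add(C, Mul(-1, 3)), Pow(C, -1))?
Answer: -480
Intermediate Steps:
Function('T')(C) = Mul(Pow(C, -1), Add(-3, C)) (Function('T')(C) = Mul(Add(C, -3), Pow(C, -1)) = Mul(Add(-3, C), Pow(C, -1)) = Mul(Pow(C, -1), Add(-3, C)))
Function('J')(r) = Mul(4, Pow(r, -1), Pow(Add(-3, r), -1), Add(-6, r)) (Function('J')(r) = Mul(Mul(Pow(Add(r, -3), -1), Add(-3, Add(r, -3))), Mul(4, Pow(r, -1))) = Mul(Mul(Pow(Add(-3, r), -1), Add(-3, Add(-3, r))), Mul(4, Pow(r, -1))) = Mul(Mul(Pow(Add(-3, r), -1), Add(-6, r)), Mul(4, Pow(r, -1))) = Mul(4, Pow(r, -1), Pow(Add(-3, r), -1), Add(-6, r)))
Mul(Mul(Mul(-5, Mul(Function('J')(5), 5)), -24), Mul(1, Add(2, 0))) = Mul(Mul(Mul(-5, Mul(Mul(4, Pow(5, -1), Pow(Add(-3, 5), -1), Add(-6, 5)), 5)), -24), Mul(1, Add(2, 0))) = Mul(Mul(Mul(-5, Mul(Mul(4, Rational(1, 5), Pow(2, -1), -1), 5)), -24), Mul(1, 2)) = Mul(Mul(Mul(-5, Mul(Mul(4, Rational(1, 5), Rational(1, 2), -1), 5)), -24), 2) = Mul(Mul(Mul(-5, Mul(Rational(-2, 5), 5)), -24), 2) = Mul(Mul(Mul(-5, -2), -24), 2) = Mul(Mul(10, -24), 2) = Mul(-240, 2) = -480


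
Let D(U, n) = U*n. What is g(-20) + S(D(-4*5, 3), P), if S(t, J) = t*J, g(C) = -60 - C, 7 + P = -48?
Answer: 3260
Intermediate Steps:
P = -55 (P = -7 - 48 = -55)
S(t, J) = J*t
g(-20) + S(D(-4*5, 3), P) = (-60 - 1*(-20)) - 55*(-4*5)*3 = (-60 + 20) - (-1100)*3 = -40 - 55*(-60) = -40 + 3300 = 3260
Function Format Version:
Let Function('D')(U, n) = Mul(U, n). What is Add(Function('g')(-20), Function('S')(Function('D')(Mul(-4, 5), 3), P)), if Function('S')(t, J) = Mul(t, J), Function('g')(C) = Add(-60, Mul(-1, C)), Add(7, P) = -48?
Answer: 3260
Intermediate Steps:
P = -55 (P = Add(-7, -48) = -55)
Function('S')(t, J) = Mul(J, t)
Add(Function('g')(-20), Function('S')(Function('D')(Mul(-4, 5), 3), P)) = Add(Add(-60, Mul(-1, -20)), Mul(-55, Mul(Mul(-4, 5), 3))) = Add(Add(-60, 20), Mul(-55, Mul(-20, 3))) = Add(-40, Mul(-55, -60)) = Add(-40, 3300) = 3260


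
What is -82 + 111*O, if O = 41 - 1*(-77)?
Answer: 13016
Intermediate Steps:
O = 118 (O = 41 + 77 = 118)
-82 + 111*O = -82 + 111*118 = -82 + 13098 = 13016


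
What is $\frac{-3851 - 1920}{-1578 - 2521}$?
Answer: $\frac{5771}{4099} \approx 1.4079$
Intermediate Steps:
$\frac{-3851 - 1920}{-1578 - 2521} = - \frac{5771}{-4099} = \left(-5771\right) \left(- \frac{1}{4099}\right) = \frac{5771}{4099}$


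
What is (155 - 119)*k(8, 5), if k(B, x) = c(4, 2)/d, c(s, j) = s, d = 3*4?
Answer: 12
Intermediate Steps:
d = 12
k(B, x) = ⅓ (k(B, x) = 4/12 = 4*(1/12) = ⅓)
(155 - 119)*k(8, 5) = (155 - 119)*(⅓) = 36*(⅓) = 12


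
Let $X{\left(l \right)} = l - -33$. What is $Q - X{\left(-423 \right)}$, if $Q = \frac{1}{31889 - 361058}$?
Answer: $\frac{128375909}{329169} \approx 390.0$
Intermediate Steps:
$X{\left(l \right)} = 33 + l$ ($X{\left(l \right)} = l + 33 = 33 + l$)
$Q = - \frac{1}{329169}$ ($Q = \frac{1}{-329169} = - \frac{1}{329169} \approx -3.038 \cdot 10^{-6}$)
$Q - X{\left(-423 \right)} = - \frac{1}{329169} - \left(33 - 423\right) = - \frac{1}{329169} - -390 = - \frac{1}{329169} + 390 = \frac{128375909}{329169}$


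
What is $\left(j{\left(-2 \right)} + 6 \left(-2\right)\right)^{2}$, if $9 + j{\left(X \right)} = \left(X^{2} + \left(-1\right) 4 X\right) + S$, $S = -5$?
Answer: $196$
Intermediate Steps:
$j{\left(X \right)} = -14 + X^{2} - 4 X$ ($j{\left(X \right)} = -9 - \left(5 - X^{2} - \left(-1\right) 4 X\right) = -9 - \left(5 - X^{2} + 4 X\right) = -14 + X^{2} - 4 X$)
$\left(j{\left(-2 \right)} + 6 \left(-2\right)\right)^{2} = \left(\left(-14 + \left(-2\right)^{2} - -8\right) + 6 \left(-2\right)\right)^{2} = \left(\left(-14 + 4 + 8\right) - 12\right)^{2} = \left(-2 - 12\right)^{2} = \left(-14\right)^{2} = 196$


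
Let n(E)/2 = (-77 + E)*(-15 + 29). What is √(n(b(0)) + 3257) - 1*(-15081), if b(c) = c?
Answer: 15081 + √1101 ≈ 15114.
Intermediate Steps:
n(E) = -2156 + 28*E (n(E) = 2*((-77 + E)*(-15 + 29)) = 2*((-77 + E)*14) = 2*(-1078 + 14*E) = -2156 + 28*E)
√(n(b(0)) + 3257) - 1*(-15081) = √((-2156 + 28*0) + 3257) - 1*(-15081) = √((-2156 + 0) + 3257) + 15081 = √(-2156 + 3257) + 15081 = √1101 + 15081 = 15081 + √1101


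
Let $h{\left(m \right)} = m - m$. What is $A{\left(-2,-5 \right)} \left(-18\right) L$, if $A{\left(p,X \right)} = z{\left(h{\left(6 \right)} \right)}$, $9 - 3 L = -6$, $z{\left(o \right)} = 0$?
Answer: $0$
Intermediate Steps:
$h{\left(m \right)} = 0$
$L = 5$ ($L = 3 - -2 = 3 + 2 = 5$)
$A{\left(p,X \right)} = 0$
$A{\left(-2,-5 \right)} \left(-18\right) L = 0 \left(-18\right) 5 = 0 \cdot 5 = 0$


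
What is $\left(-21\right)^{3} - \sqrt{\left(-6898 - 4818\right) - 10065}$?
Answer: $-9261 - i \sqrt{21781} \approx -9261.0 - 147.58 i$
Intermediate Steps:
$\left(-21\right)^{3} - \sqrt{\left(-6898 - 4818\right) - 10065} = -9261 - \sqrt{-11716 - 10065} = -9261 - \sqrt{-21781} = -9261 - i \sqrt{21781}$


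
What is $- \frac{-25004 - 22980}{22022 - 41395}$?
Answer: $- \frac{47984}{19373} \approx -2.4768$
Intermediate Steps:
$- \frac{-25004 - 22980}{22022 - 41395} = - \frac{-47984}{-19373} = - \frac{\left(-47984\right) \left(-1\right)}{19373} = \left(-1\right) \frac{47984}{19373} = - \frac{47984}{19373}$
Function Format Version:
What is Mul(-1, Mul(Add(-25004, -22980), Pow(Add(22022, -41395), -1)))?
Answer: Rational(-47984, 19373) ≈ -2.4768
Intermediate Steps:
Mul(-1, Mul(Add(-25004, -22980), Pow(Add(22022, -41395), -1))) = Mul(-1, Mul(-47984, Pow(-19373, -1))) = Mul(-1, Mul(-47984, Rational(-1, 19373))) = Mul(-1, Rational(47984, 19373)) = Rational(-47984, 19373)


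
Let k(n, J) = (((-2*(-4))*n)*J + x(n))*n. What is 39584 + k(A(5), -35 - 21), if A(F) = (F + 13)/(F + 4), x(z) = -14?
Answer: 37764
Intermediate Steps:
A(F) = (13 + F)/(4 + F)
k(n, J) = n*(-14 + 8*J*n) (k(n, J) = (((-2*(-4))*n)*J - 14)*n = ((8*n)*J - 14)*n = (8*J*n - 14)*n = (-14 + 8*J*n)*n = n*(-14 + 8*J*n))
39584 + k(A(5), -35 - 21) = 39584 + 2*((13 + 5)/(4 + 5))*(-7 + 4*(-35 - 21)*((13 + 5)/(4 + 5))) = 39584 + 2*(18/9)*(-7 + 4*(-56)*(18/9)) = 39584 + 2*((⅑)*18)*(-7 + 4*(-56)*((⅑)*18)) = 39584 + 2*2*(-7 + 4*(-56)*2) = 39584 + 2*2*(-7 - 448) = 39584 + 2*2*(-455) = 39584 - 1820 = 37764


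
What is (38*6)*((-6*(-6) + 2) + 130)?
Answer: 38304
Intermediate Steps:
(38*6)*((-6*(-6) + 2) + 130) = 228*((36 + 2) + 130) = 228*(38 + 130) = 228*168 = 38304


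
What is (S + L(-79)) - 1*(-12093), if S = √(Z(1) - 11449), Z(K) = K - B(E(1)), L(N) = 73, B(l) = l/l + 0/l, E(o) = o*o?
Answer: 12166 + 107*I ≈ 12166.0 + 107.0*I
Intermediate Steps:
E(o) = o²
B(l) = 1 (B(l) = 1 + 0 = 1)
Z(K) = -1 + K (Z(K) = K - 1*1 = K - 1 = -1 + K)
S = 107*I (S = √((-1 + 1) - 11449) = √(0 - 11449) = √(-11449) = 107*I ≈ 107.0*I)
(S + L(-79)) - 1*(-12093) = (107*I + 73) - 1*(-12093) = (73 + 107*I) + 12093 = 12166 + 107*I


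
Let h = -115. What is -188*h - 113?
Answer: 21507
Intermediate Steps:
-188*h - 113 = -188*(-115) - 113 = 21620 - 113 = 21507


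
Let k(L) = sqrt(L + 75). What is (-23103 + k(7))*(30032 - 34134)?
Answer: 94768506 - 4102*sqrt(82) ≈ 9.4731e+7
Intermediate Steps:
k(L) = sqrt(75 + L)
(-23103 + k(7))*(30032 - 34134) = (-23103 + sqrt(75 + 7))*(30032 - 34134) = (-23103 + sqrt(82))*(-4102) = 94768506 - 4102*sqrt(82)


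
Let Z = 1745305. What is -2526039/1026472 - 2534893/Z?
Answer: -7010705184391/1791506713960 ≈ -3.9133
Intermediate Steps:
-2526039/1026472 - 2534893/Z = -2526039/1026472 - 2534893/1745305 = -7010705184391/1791506713960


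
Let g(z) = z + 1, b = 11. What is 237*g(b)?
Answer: 2844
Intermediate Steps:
g(z) = 1 + z
237*g(b) = 237*(1 + 11) = 237*12 = 2844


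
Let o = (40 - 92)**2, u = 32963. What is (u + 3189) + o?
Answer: 38856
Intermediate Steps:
o = 2704 (o = (-52)**2 = 2704)
(u + 3189) + o = (32963 + 3189) + 2704 = 36152 + 2704 = 38856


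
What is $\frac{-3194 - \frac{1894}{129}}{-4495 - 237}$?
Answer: $\frac{7960}{11739} \approx 0.67808$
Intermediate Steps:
$\frac{-3194 - \frac{1894}{129}}{-4495 - 237} = \frac{-3194 - \frac{1894}{129}}{-4732} = \left(-3194 - \frac{1894}{129}\right) \left(- \frac{1}{4732}\right) = \left(- \frac{413920}{129}\right) \left(- \frac{1}{4732}\right) = \frac{7960}{11739}$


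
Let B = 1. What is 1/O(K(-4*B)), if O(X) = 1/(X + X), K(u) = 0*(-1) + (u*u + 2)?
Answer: 36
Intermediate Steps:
K(u) = 2 + u² (K(u) = 0 + (u² + 2) = 0 + (2 + u²) = 2 + u²)
O(X) = 1/(2*X)
1/O(K(-4*B)) = 1/(1/(2*(2 + (-4*1)²))) = 1/(1/(2*(2 + (-4)²))) = 1/(1/(2*(2 + 16))) = 1/((½)/18) = 1/((½)*(1/18)) = 1/(1/36) = 36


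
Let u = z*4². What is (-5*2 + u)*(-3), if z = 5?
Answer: -210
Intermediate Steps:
u = 80 (u = 5*4² = 5*16 = 80)
(-5*2 + u)*(-3) = (-5*2 + 80)*(-3) = (-10 + 80)*(-3) = 70*(-3) = -210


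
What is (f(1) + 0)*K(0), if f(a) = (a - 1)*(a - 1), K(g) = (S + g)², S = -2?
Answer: 0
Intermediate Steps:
K(g) = (-2 + g)²
f(a) = (-1 + a)² (f(a) = (-1 + a)*(-1 + a) = (-1 + a)²)
(f(1) + 0)*K(0) = ((-1 + 1)² + 0)*(-2 + 0)² = (0² + 0)*(-2)² = (0 + 0)*4 = 0*4 = 0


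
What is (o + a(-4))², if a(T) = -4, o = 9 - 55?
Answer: 2500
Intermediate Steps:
o = -46
(o + a(-4))² = (-46 - 4)² = (-50)² = 2500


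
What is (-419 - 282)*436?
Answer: -305636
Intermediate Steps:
(-419 - 282)*436 = -701*436 = -305636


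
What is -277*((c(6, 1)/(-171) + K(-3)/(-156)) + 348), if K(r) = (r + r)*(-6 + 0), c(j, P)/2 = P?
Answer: -214139005/2223 ≈ -96329.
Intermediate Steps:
c(j, P) = 2*P
K(r) = -12*r (K(r) = (2*r)*(-6) = -12*r)
-277*((c(6, 1)/(-171) + K(-3)/(-156)) + 348) = -277*(((2*1)/(-171) - 12*(-3)/(-156)) + 348) = -277*((2*(-1/171) + 36*(-1/156)) + 348) = -277*((-2/171 - 3/13) + 348) = -277*(-539/2223 + 348) = -277*773065/2223 = -214139005/2223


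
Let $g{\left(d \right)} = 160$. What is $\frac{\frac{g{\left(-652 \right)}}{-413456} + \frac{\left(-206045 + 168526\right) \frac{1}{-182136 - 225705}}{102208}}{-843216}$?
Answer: $\frac{415876600801}{908288734862730912768} \approx 4.5787 \cdot 10^{-10}$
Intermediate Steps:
$\frac{\frac{g{\left(-652 \right)}}{-413456} + \frac{\left(-206045 + 168526\right) \frac{1}{-182136 - 225705}}{102208}}{-843216} = \frac{\frac{160}{-413456} + \frac{\left(-206045 + 168526\right) \frac{1}{-182136 - 225705}}{102208}}{-843216} = \left(160 \left(- \frac{1}{413456}\right) + - \frac{37519}{-407841} \cdot \frac{1}{102208}\right) \left(- \frac{1}{843216}\right) = \left(- \frac{10}{25841} + \left(-37519\right) \left(- \frac{1}{407841}\right) \frac{1}{102208}\right) \left(- \frac{1}{843216}\right) = \left(- \frac{10}{25841} + \frac{37519}{407841} \cdot \frac{1}{102208}\right) \left(- \frac{1}{843216}\right) = \left(- \frac{10}{25841} + \frac{37519}{41684612928}\right) \left(- \frac{1}{843216}\right) = \left(- \frac{415876600801}{1077172082672448}\right) \left(- \frac{1}{843216}\right) = \frac{415876600801}{908288734862730912768}$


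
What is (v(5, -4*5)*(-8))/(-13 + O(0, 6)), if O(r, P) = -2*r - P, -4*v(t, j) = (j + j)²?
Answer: -3200/19 ≈ -168.42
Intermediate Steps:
v(t, j) = -j² (v(t, j) = -(j + j)²/4 = -4*j²/4 = -j²)
O(r, P) = -P - 2*r
(v(5, -4*5)*(-8))/(-13 + O(0, 6)) = (-(-4*5)²*(-8))/(-13 + (-1*6 - 2*0)) = (-1*(-20)²*(-8))/(-13 + (-6 + 0)) = (-1*400*(-8))/(-13 - 6) = -400*(-8)/(-19) = 3200*(-1/19) = -3200/19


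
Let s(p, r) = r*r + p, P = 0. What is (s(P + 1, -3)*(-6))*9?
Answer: -540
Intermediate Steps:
s(p, r) = p + r² (s(p, r) = r² + p = p + r²)
(s(P + 1, -3)*(-6))*9 = (((0 + 1) + (-3)²)*(-6))*9 = ((1 + 9)*(-6))*9 = (10*(-6))*9 = -60*9 = -540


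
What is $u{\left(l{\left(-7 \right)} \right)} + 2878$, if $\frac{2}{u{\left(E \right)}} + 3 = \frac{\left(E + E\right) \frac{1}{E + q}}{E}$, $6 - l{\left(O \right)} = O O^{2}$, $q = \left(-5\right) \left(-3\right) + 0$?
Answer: $\frac{1568146}{545} \approx 2877.3$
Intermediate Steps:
$q = 15$ ($q = 15 + 0 = 15$)
$l{\left(O \right)} = 6 - O^{3}$ ($l{\left(O \right)} = 6 - O O^{2} = 6 - O^{3}$)
$u{\left(E \right)} = \frac{2}{-3 + \frac{2}{15 + E}}$ ($u{\left(E \right)} = \frac{2}{-3 + \frac{\left(E + E\right) \frac{1}{E + 15}}{E}} = \frac{2}{-3 + \frac{2 E \frac{1}{15 + E}}{E}} = \frac{2}{-3 + \frac{2}{15 + E}}$)
$u{\left(l{\left(-7 \right)} \right)} + 2878 = \frac{2 \left(-15 - \left(6 - \left(-7\right)^{3}\right)\right)}{43 + 3 \left(6 - \left(-7\right)^{3}\right)} + 2878 = \frac{2 \left(-15 - \left(6 - -343\right)\right)}{43 + 3 \left(6 - -343\right)} + 2878 = \frac{2 \left(-15 - \left(6 + 343\right)\right)}{43 + 3 \left(6 + 343\right)} + 2878 = \frac{2 \left(-15 - 349\right)}{43 + 3 \cdot 349} + 2878 = \frac{2 \left(-15 - 349\right)}{43 + 1047} + 2878 = 2 \cdot \frac{1}{1090} \left(-364\right) + 2878 = - \frac{364}{545} + 2878 = \frac{1568146}{545}$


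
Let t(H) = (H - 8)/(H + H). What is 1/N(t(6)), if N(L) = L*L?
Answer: 36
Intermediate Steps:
t(H) = (-8 + H)/(2*H) (t(H) = (-8 + H)/((2*H)) = (-8 + H)*(1/(2*H)) = (-8 + H)/(2*H))
N(L) = L**2
1/N(t(6)) = 1/(((1/2)*(-8 + 6)/6)**2) = 1/(((1/2)*(1/6)*(-2))**2) = 1/((-1/6)**2) = 1/(1/36) = 36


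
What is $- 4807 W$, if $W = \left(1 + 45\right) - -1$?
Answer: $-225929$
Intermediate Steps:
$W = 47$ ($W = 46 + 1 = 47$)
$- 4807 W = \left(-4807\right) 47 = -225929$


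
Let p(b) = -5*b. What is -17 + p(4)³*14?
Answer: -112017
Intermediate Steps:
-17 + p(4)³*14 = -17 + (-5*4)³*14 = -17 + (-20)³*14 = -17 - 8000*14 = -17 - 112000 = -112017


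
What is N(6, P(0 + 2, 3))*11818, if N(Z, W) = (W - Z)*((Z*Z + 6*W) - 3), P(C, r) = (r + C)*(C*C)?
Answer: 25314156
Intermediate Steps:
P(C, r) = C²*(C + r) (P(C, r) = (C + r)*C² = C²*(C + r))
N(Z, W) = (W - Z)*(-3 + Z² + 6*W) (N(Z, W) = (W - Z)*((Z² + 6*W) - 3) = (W - Z)*(-3 + Z² + 6*W))
N(6, P(0 + 2, 3))*11818 = (-1*6³ - 3*(0 + 2)²*((0 + 2) + 3) + 3*6 + 6*((0 + 2)²*((0 + 2) + 3))² + ((0 + 2)²*((0 + 2) + 3))*6² - 6*(0 + 2)²*((0 + 2) + 3)*6)*11818 = (-1*216 - 3*2²*(2 + 3) + 18 + 6*(2²*(2 + 3))² + (2²*(2 + 3))*36 - 6*2²*(2 + 3)*6)*11818 = (-216 - 12*5 + 18 + 6*(4*5)² + (4*5)*36 - 6*4*5*6)*11818 = (-216 - 3*20 + 18 + 6*20² + 20*36 - 6*20*6)*11818 = (-216 - 60 + 18 + 6*400 + 720 - 720)*11818 = (-216 - 60 + 18 + 2400 + 720 - 720)*11818 = 2142*11818 = 25314156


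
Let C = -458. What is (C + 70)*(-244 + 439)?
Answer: -75660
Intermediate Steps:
(C + 70)*(-244 + 439) = (-458 + 70)*(-244 + 439) = -388*195 = -75660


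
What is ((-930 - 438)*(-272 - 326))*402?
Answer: 328861728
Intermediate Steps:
((-930 - 438)*(-272 - 326))*402 = -1368*(-598)*402 = 818064*402 = 328861728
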